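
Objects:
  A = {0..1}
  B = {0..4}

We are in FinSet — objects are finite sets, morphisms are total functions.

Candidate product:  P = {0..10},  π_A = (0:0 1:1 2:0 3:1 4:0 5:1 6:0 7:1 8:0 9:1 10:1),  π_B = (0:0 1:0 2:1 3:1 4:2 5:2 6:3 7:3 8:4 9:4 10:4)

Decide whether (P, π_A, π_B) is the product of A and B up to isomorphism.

Answer: NOT A VALID PRODUCT — |P|=11 ≠ |A|·|B|=10

Derivation:
|A|·|B| = 2·5 = 10;  |P| = 11
  → cardinalities differ; no bijection possible.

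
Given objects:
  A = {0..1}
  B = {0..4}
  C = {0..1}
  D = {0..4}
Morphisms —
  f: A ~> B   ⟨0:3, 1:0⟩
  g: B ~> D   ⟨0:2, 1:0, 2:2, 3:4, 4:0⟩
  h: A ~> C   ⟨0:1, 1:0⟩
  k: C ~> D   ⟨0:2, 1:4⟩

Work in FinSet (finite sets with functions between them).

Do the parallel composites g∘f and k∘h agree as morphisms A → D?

Answer: COMMUTES

Derivation:
1) trace f;g:
  0 f~>3 g~>4
  1 f~>0 g~>2
  result₁ = ⟨0:4, 1:2⟩
2) trace h;k:
  0 h~>1 k~>4
  1 h~>0 k~>2
  result₂ = ⟨0:4, 1:2⟩
Equal? YES — commutes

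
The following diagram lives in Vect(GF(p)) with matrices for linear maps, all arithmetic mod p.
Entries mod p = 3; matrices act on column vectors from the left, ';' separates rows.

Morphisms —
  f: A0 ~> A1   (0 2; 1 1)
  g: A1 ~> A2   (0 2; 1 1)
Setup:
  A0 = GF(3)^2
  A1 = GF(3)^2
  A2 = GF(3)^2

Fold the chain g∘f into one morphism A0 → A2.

  e0=⟨1,0⟩ f~>⟨0,1⟩ g~>⟨2,1⟩
  e1=⟨0,1⟩ f~>⟨2,1⟩ g~>⟨2,0⟩
⟦path⟧: (2 2; 1 0)

Answer: (2 2; 1 0)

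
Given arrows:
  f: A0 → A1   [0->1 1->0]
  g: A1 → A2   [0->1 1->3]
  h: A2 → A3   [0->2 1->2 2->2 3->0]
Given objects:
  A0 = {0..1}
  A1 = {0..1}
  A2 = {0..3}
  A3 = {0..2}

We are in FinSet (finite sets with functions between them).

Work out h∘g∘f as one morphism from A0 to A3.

Answer: [0->0 1->2]

Derivation:
  0 f→1 g→3 h→0
  1 f→0 g→1 h→2
composite: [0->0 1->2]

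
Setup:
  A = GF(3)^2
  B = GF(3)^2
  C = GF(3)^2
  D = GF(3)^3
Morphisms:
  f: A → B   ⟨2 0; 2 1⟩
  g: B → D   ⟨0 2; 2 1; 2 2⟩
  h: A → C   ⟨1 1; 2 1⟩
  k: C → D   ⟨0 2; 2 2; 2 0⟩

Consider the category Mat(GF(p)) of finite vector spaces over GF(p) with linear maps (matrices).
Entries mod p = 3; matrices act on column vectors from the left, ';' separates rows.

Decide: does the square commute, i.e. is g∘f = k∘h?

1) trace f;g:
  e0=⟨1,0⟩ f→⟨2,2⟩ g→⟨1,0,2⟩
  e1=⟨0,1⟩ f→⟨0,1⟩ g→⟨2,1,2⟩
  composite₁ = ⟨1 2; 0 1; 2 2⟩
2) trace h;k:
  e0=⟨1,0⟩ h→⟨1,2⟩ k→⟨1,0,2⟩
  e1=⟨0,1⟩ h→⟨1,1⟩ k→⟨2,1,2⟩
  composite₂ = ⟨1 2; 0 1; 2 2⟩
Equal? same morphism ✓

Answer: COMMUTES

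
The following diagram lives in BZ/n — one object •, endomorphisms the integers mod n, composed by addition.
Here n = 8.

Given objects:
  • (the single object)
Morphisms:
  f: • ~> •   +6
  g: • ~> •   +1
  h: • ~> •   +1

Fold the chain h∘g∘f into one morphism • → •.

Answer: +0

Derivation:
  0 +6≡6 +1≡7 +1≡0  (mod 8)
composite: +0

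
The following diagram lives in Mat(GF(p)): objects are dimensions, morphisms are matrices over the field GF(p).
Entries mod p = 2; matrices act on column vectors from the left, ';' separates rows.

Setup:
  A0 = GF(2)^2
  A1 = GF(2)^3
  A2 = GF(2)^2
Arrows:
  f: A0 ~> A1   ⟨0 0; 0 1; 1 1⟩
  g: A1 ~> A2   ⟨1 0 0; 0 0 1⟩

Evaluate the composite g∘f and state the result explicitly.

  e0=(1,0) f~>(0,0,1) g~>(0,1)
  e1=(0,1) f~>(0,1,1) g~>(0,1)
⟦path⟧: ⟨0 0; 1 1⟩

Answer: ⟨0 0; 1 1⟩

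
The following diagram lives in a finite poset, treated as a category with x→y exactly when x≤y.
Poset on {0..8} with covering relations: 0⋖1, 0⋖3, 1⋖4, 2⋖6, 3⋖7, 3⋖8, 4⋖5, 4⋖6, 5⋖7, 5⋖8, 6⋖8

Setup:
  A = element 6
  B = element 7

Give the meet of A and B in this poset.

Common predecessors of 6,7: {0,1,4}
  0 <= 4
  1 <= 4
  4 <= 4
glb = 4

Answer: A∧B = 4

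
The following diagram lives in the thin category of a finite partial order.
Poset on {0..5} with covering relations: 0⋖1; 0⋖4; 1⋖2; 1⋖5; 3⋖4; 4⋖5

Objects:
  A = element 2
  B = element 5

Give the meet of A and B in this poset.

Answer: A∧B = 1

Derivation:
Common predecessors of 2,5: {0,1}
  0 <= 1
  1 <= 1
glb = 1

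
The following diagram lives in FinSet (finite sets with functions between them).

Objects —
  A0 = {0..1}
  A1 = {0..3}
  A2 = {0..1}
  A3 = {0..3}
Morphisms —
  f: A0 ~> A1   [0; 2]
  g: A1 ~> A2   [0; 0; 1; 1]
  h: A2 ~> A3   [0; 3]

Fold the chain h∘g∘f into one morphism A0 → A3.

  0 f~>0 g~>0 h~>0
  1 f~>2 g~>1 h~>3
⟦path⟧: [0; 3]

Answer: [0; 3]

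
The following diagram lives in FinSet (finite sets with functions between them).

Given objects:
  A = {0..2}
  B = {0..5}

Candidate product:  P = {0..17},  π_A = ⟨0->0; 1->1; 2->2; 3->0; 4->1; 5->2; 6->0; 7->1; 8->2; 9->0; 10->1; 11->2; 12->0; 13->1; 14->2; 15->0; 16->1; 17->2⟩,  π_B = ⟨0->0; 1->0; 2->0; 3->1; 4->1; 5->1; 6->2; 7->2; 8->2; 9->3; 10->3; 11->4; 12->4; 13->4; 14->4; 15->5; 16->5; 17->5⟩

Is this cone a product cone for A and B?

Answer: NOT A VALID PRODUCT — duplicate pair at indices 14,11

Derivation:
|A|·|B| = 3·6 = 18;  |P| = 18
Check the pairing map k ↦ (π_A(k), π_B(k)):
  0 -> (0,0)
  1 -> (1,0)
  2 -> (2,0)
  3 -> (0,1)
  4 -> (1,1)
  5 -> (2,1)
  6 -> (0,2)
  7 -> (1,2)
  8 -> (2,2)
  9 -> (0,3)
  10 -> (1,3)
  11 -> (2,4)
  12 -> (0,4)
  13 -> (1,4)
  14 -> (2,4)  ✗ repeats pair of k=11
  15 -> (0,5)
  16 -> (1,5)
  17 -> (2,5)
distinct pairs in image: 17 / 18 needed
  → (2,4) hit at k=11 and k=14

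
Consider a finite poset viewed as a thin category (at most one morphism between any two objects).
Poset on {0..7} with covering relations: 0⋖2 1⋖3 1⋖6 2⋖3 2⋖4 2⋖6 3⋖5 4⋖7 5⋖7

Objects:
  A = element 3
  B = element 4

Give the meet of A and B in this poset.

Answer: A∧B = 2

Trace:
Lower bounds of A=3 and B=4: {0,2}
  0 <= 2
  2 <= 2
glb = 2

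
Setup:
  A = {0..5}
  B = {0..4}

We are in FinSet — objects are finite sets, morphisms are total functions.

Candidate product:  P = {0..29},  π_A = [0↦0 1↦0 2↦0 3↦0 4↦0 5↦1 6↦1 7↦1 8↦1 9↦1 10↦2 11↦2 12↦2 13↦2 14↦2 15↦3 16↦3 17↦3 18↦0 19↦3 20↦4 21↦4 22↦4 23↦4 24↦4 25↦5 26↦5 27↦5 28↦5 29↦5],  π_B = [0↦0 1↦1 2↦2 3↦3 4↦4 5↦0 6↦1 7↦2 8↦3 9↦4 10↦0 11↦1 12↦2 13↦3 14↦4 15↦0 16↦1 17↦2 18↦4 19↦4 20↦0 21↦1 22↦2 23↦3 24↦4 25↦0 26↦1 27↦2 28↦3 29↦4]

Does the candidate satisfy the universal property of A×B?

Answer: NOT A VALID PRODUCT — duplicate pair at indices 4,18

Derivation:
|A|·|B| = 6·5 = 30;  |P| = 30
Check the pairing map k ↦ (π_A(k), π_B(k)):
  0 ↦ (0,0)
  1 ↦ (0,1)
  2 ↦ (0,2)
  3 ↦ (0,3)
  4 ↦ (0,4)
  5 ↦ (1,0)
  6 ↦ (1,1)
  7 ↦ (1,2)
  8 ↦ (1,3)
  9 ↦ (1,4)
  10 ↦ (2,0)
  11 ↦ (2,1)
  12 ↦ (2,2)
  13 ↦ (2,3)
  14 ↦ (2,4)
  15 ↦ (3,0)
  16 ↦ (3,1)
  17 ↦ (3,2)
  18 ↦ (0,4)  ✗ repeats pair of k=4
  19 ↦ (3,4)
  20 ↦ (4,0)
  21 ↦ (4,1)
  22 ↦ (4,2)
  23 ↦ (4,3)
  24 ↦ (4,4)
  25 ↦ (5,0)
  26 ↦ (5,1)
  27 ↦ (5,2)
  28 ↦ (5,3)
  29 ↦ (5,4)
distinct pairs in image: 29 / 30 needed
  → (0,4) hit at k=4 and k=18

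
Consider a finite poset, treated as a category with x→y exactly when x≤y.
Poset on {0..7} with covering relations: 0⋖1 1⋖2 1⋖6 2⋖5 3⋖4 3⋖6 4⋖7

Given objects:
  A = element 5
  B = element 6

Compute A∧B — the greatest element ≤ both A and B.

Answer: A∧B = 1

Derivation:
Common predecessors of 5,6: {0,1}
  0 <= 1
  1 <= 1
glb = 1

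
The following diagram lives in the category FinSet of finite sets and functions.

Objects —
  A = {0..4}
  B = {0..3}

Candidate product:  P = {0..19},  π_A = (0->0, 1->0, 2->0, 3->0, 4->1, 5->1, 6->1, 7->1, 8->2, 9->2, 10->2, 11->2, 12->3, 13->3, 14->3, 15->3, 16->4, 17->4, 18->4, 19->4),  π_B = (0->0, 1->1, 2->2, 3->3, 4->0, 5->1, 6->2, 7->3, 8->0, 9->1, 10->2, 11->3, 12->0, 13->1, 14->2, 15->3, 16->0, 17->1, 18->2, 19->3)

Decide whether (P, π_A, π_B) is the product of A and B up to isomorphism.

Answer: VALID PRODUCT

Work:
|A|·|B| = 5·4 = 20;  |P| = 20
Check the pairing map k ↦ (π_A(k), π_B(k)):
  0 -> (0,0)
  1 -> (0,1)
  2 -> (0,2)
  3 -> (0,3)
  4 -> (1,0)
  5 -> (1,1)
  6 -> (1,2)
  7 -> (1,3)
  8 -> (2,0)
  9 -> (2,1)
  10 -> (2,2)
  11 -> (2,3)
  12 -> (3,0)
  13 -> (3,1)
  14 -> (3,2)
  15 -> (3,3)
  16 -> (4,0)
  17 -> (4,1)
  18 -> (4,2)
  19 -> (4,3)
distinct pairs in image: 20 / 20 needed
  → bijection onto A×B; projections well-typed.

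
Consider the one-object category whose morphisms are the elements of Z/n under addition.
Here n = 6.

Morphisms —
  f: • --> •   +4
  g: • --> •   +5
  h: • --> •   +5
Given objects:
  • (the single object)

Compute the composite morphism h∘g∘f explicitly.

Answer: +2

Work:
  0 +4≡4 +5≡3 +5≡2  (mod 6)
composite: +2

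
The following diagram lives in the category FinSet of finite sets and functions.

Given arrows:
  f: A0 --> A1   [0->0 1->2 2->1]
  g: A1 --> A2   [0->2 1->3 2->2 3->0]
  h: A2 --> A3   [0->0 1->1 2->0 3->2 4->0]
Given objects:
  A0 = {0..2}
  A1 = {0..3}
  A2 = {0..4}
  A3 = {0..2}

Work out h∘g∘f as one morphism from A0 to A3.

Answer: [0->0 1->0 2->2]

Work:
  0 f-->0 g-->2 h-->0
  1 f-->2 g-->2 h-->0
  2 f-->1 g-->3 h-->2
result: [0->0 1->0 2->2]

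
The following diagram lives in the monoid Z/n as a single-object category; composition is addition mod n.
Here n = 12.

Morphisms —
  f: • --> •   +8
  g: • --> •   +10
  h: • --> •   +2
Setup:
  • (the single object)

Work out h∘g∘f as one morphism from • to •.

  0 +8≡8 +10≡6 +2≡8  (mod 12)
result: +8

Answer: +8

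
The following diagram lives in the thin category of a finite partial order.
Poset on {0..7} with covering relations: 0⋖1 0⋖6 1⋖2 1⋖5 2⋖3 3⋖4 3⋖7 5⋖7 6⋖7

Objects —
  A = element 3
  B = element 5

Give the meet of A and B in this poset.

Answer: A∧B = 1

Trace:
Common predecessors of 3,5: {0,1}
  0 ≤ 1
  1 ≤ 1
glb = 1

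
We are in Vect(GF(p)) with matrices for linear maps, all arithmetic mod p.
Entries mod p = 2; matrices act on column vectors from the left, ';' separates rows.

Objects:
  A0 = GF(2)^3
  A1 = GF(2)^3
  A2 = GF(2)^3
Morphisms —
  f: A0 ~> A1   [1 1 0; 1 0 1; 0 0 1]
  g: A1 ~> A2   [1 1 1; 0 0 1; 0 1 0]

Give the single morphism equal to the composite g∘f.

Answer: [0 1 0; 0 0 1; 1 0 1]

Derivation:
  e0=⟨1,0,0⟩ f~>⟨1,1,0⟩ g~>⟨0,0,1⟩
  e1=⟨0,1,0⟩ f~>⟨1,0,0⟩ g~>⟨1,0,0⟩
  e2=⟨0,0,1⟩ f~>⟨0,1,1⟩ g~>⟨0,1,1⟩
⟦path⟧: [0 1 0; 0 0 1; 1 0 1]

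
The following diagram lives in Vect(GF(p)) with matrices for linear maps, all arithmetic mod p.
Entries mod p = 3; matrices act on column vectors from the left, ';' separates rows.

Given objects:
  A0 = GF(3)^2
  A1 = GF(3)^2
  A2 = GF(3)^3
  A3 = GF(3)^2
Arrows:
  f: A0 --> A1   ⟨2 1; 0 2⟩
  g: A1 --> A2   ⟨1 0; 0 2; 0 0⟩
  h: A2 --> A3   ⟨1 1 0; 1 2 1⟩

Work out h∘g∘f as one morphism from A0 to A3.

  e0=⟨1,0⟩ f-->⟨2,0⟩ g-->⟨2,0,0⟩ h-->⟨2,2⟩
  e1=⟨0,1⟩ f-->⟨1,2⟩ g-->⟨1,1,0⟩ h-->⟨2,0⟩
⟦path⟧: ⟨2 2; 2 0⟩

Answer: ⟨2 2; 2 0⟩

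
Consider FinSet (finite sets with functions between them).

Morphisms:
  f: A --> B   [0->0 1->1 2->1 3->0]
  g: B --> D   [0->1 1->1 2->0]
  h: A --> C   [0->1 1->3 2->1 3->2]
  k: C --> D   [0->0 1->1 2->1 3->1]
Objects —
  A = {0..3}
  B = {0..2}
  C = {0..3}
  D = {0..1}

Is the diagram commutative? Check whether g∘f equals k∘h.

Along f;g (path 1):
  0 f-->0 g-->1
  1 f-->1 g-->1
  2 f-->1 g-->1
  3 f-->0 g-->1
  result₁ = [0->1 1->1 2->1 3->1]
Along h;k (path 2):
  0 h-->1 k-->1
  1 h-->3 k-->1
  2 h-->1 k-->1
  3 h-->2 k-->1
  result₂ = [0->1 1->1 2->1 3->1]
Equal? same morphism ✓

Answer: COMMUTES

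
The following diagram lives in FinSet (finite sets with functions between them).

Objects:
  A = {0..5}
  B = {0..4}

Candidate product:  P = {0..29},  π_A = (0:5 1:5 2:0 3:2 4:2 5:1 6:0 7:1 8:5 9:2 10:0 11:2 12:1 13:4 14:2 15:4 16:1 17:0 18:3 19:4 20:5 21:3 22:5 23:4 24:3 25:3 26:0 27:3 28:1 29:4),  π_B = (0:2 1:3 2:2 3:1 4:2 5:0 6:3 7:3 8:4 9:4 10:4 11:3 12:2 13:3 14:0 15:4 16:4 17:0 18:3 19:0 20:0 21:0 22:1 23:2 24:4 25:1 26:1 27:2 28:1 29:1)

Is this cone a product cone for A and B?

|A|·|B| = 6·5 = 30;  |P| = 30
Check the pairing map k ↦ (π_A(k), π_B(k)):
  0 : (5,2)
  1 : (5,3)
  2 : (0,2)
  3 : (2,1)
  4 : (2,2)
  5 : (1,0)
  6 : (0,3)
  7 : (1,3)
  8 : (5,4)
  9 : (2,4)
  10 : (0,4)
  11 : (2,3)
  12 : (1,2)
  13 : (4,3)
  14 : (2,0)
  15 : (4,4)
  16 : (1,4)
  17 : (0,0)
  18 : (3,3)
  19 : (4,0)
  20 : (5,0)
  21 : (3,0)
  22 : (5,1)
  23 : (4,2)
  24 : (3,4)
  25 : (3,1)
  26 : (0,1)
  27 : (3,2)
  28 : (1,1)
  29 : (4,1)
distinct pairs in image: 30 / 30 needed
  → bijection onto A×B; projections well-typed.

Answer: VALID PRODUCT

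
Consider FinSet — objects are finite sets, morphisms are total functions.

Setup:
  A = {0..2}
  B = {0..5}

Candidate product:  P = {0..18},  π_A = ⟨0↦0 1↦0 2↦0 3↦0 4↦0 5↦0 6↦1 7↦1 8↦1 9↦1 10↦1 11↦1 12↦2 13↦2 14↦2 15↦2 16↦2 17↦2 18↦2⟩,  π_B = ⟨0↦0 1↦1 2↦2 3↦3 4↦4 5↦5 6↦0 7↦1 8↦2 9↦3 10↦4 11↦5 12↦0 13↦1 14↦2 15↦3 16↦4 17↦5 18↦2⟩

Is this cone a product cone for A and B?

|A|·|B| = 3·6 = 18;  |P| = 19
  → cardinalities differ; no bijection possible.

Answer: NOT A VALID PRODUCT — |P|=19 ≠ |A|·|B|=18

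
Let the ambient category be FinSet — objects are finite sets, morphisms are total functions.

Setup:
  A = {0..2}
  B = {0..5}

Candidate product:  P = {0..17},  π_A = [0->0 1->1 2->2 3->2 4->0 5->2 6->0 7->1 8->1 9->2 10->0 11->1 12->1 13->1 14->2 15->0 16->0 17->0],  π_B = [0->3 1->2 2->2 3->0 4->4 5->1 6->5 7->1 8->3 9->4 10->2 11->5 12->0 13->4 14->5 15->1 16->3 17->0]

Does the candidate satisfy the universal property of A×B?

|A|·|B| = 3·6 = 18;  |P| = 18
Check the pairing map k ↦ (π_A(k), π_B(k)):
  0 -> (0,3)
  1 -> (1,2)
  2 -> (2,2)
  3 -> (2,0)
  4 -> (0,4)
  5 -> (2,1)
  6 -> (0,5)
  7 -> (1,1)
  8 -> (1,3)
  9 -> (2,4)
  10 -> (0,2)
  11 -> (1,5)
  12 -> (1,0)
  13 -> (1,4)
  14 -> (2,5)
  15 -> (0,1)
  16 -> (0,3)  ✗ repeats pair of k=0
  17 -> (0,0)
distinct pairs in image: 17 / 18 needed
  → (0,3) hit at k=0 and k=16

Answer: NOT A VALID PRODUCT — duplicate pair at indices 16,0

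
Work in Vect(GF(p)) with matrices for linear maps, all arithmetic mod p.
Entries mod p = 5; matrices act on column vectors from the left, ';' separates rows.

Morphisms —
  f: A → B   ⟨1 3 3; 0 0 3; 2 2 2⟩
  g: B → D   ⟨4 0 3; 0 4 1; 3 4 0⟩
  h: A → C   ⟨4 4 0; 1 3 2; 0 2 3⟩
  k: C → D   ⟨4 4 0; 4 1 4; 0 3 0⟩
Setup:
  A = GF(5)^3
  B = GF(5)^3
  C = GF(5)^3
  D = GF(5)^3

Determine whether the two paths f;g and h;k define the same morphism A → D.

1) trace f;g:
  e0=[1,0,0] f→[1,0,2] g→[0,2,3]
  e1=[0,1,0] f→[3,0,2] g→[3,2,4]
  e2=[0,0,1] f→[3,3,2] g→[3,4,1]
  composite₁ = ⟨0 3 3; 2 2 4; 3 4 1⟩
2) trace h;k:
  e0=[1,0,0] h→[4,1,0] k→[0,2,3]
  e1=[0,1,0] h→[4,3,2] k→[3,2,4]
  e2=[0,0,1] h→[0,2,3] k→[3,4,1]
  composite₂ = ⟨0 3 3; 2 2 4; 3 4 1⟩
Equal? same morphism ✓

Answer: COMMUTES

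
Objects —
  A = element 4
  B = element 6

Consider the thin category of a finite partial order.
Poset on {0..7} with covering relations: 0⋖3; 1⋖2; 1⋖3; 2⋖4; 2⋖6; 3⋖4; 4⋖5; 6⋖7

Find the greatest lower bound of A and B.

Common predecessors of 4,6: {1,2}
  1 ⊑ 2
  2 ⊑ 2
glb = 2

Answer: A∧B = 2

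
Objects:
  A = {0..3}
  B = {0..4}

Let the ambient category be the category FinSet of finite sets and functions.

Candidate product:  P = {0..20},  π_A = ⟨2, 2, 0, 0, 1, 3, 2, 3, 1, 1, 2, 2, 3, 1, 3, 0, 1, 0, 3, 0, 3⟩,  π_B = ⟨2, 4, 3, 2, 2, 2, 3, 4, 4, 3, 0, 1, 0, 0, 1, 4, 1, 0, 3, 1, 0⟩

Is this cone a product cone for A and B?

Answer: NOT A VALID PRODUCT — |P|=21 ≠ |A|·|B|=20

Trace:
|A|·|B| = 4·5 = 20;  |P| = 21
  → cardinalities differ; no bijection possible.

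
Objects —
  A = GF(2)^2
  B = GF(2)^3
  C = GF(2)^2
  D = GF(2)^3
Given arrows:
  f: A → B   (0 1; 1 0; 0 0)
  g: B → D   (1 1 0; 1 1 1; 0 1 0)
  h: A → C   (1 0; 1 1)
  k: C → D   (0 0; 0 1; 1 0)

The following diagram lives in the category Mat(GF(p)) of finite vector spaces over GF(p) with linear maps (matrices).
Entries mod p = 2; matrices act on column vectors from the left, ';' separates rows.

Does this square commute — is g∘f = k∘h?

Answer: DOES NOT COMMUTE

Work:
Path 1 = f;g:
  e0=(1,0) f→(0,1,0) g→(1,1,1)
  e1=(0,1) f→(1,0,0) g→(1,1,0)
  result₁ = (1 1; 1 1; 1 0)
Path 2 = h;k:
  e0=(1,0) h→(1,1) k→(0,1,1)
  e1=(0,1) h→(0,1) k→(0,1,0)
  result₂ = (0 0; 1 1; 1 0)
Equal? differ; not commutative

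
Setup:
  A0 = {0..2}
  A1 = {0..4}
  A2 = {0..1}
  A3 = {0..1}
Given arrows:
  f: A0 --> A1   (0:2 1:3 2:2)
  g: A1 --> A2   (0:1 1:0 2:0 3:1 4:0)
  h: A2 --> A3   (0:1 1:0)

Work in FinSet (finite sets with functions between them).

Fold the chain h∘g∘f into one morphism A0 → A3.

Answer: (0:1 1:0 2:1)

Trace:
  0 f-->2 g-->0 h-->1
  1 f-->3 g-->1 h-->0
  2 f-->2 g-->0 h-->1
composite: (0:1 1:0 2:1)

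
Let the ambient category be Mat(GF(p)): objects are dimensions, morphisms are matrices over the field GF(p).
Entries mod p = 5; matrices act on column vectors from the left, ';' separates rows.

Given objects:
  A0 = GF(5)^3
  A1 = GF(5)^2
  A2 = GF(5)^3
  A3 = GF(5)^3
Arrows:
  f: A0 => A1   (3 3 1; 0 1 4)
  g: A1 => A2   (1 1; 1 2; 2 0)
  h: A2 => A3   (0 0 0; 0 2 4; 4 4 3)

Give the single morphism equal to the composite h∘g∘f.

  e0=[1,0,0] f=>[3,0] g=>[3,3,1] h=>[0,0,2]
  e1=[0,1,0] f=>[3,1] g=>[4,0,1] h=>[0,4,4]
  e2=[0,0,1] f=>[1,4] g=>[0,4,2] h=>[0,1,2]
result: (0 0 0; 0 4 1; 2 4 2)

Answer: (0 0 0; 0 4 1; 2 4 2)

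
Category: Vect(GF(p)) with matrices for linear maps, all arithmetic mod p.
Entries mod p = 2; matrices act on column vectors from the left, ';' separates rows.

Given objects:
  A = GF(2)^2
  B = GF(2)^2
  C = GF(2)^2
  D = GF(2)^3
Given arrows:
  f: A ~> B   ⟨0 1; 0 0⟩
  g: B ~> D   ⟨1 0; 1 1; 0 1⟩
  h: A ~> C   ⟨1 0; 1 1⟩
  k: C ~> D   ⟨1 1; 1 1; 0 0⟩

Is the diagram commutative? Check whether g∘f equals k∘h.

1) trace f;g:
  e0=(1,0) f~>(0,0) g~>(0,0,0)
  e1=(0,1) f~>(1,0) g~>(1,1,0)
  ⟦path⟧₁ = ⟨0 1; 0 1; 0 0⟩
2) trace h;k:
  e0=(1,0) h~>(1,1) k~>(0,0,0)
  e1=(0,1) h~>(0,1) k~>(1,1,0)
  ⟦path⟧₂ = ⟨0 1; 0 1; 0 0⟩
Equal? same morphism ✓

Answer: COMMUTES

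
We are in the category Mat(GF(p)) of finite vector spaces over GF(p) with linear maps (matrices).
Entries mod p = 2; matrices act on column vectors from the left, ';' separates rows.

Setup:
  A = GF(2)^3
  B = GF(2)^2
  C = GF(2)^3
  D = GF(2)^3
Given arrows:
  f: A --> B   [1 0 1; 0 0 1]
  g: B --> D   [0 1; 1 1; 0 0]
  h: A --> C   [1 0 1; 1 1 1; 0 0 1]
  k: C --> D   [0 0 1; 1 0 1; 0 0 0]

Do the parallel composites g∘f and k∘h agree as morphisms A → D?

1) trace f;g:
  e0=[1,0,0] f-->[1,0] g-->[0,1,0]
  e1=[0,1,0] f-->[0,0] g-->[0,0,0]
  e2=[0,0,1] f-->[1,1] g-->[1,0,0]
  ⟦path⟧₁ = [0 0 1; 1 0 0; 0 0 0]
2) trace h;k:
  e0=[1,0,0] h-->[1,1,0] k-->[0,1,0]
  e1=[0,1,0] h-->[0,1,0] k-->[0,0,0]
  e2=[0,0,1] h-->[1,1,1] k-->[1,0,0]
  ⟦path⟧₂ = [0 0 1; 1 0 0; 0 0 0]
Equal? YES — commutes

Answer: COMMUTES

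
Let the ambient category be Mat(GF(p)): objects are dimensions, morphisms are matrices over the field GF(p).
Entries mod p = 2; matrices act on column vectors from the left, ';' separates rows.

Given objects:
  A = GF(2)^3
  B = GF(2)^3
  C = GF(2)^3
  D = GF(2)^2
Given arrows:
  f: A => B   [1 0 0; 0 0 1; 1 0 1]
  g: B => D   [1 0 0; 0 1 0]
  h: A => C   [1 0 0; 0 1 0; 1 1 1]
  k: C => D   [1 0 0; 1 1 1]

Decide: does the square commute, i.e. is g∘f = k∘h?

Answer: COMMUTES

Derivation:
1) trace f;g:
  e0=[1,0,0] f=>[1,0,1] g=>[1,0]
  e1=[0,1,0] f=>[0,0,0] g=>[0,0]
  e2=[0,0,1] f=>[0,1,1] g=>[0,1]
  composite₁ = [1 0 0; 0 0 1]
2) trace h;k:
  e0=[1,0,0] h=>[1,0,1] k=>[1,0]
  e1=[0,1,0] h=>[0,1,1] k=>[0,0]
  e2=[0,0,1] h=>[0,0,1] k=>[0,1]
  composite₂ = [1 0 0; 0 0 1]
Equal? equal; square commutes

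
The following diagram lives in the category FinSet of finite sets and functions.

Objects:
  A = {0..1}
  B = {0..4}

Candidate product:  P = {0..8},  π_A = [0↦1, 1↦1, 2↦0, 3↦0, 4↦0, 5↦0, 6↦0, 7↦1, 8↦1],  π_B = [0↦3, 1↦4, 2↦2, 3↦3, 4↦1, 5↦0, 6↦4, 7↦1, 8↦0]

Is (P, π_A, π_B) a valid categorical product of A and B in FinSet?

Answer: NOT A VALID PRODUCT — |P|=9 ≠ |A|·|B|=10

Trace:
|A|·|B| = 2·5 = 10;  |P| = 9
  → cardinalities differ; no bijection possible.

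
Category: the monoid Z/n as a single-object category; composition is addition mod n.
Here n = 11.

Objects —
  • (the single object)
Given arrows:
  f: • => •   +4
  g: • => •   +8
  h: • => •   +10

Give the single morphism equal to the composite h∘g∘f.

Answer: +0

Work:
  0 +4≡4 +8≡1 +10≡0  (mod 11)
result: +0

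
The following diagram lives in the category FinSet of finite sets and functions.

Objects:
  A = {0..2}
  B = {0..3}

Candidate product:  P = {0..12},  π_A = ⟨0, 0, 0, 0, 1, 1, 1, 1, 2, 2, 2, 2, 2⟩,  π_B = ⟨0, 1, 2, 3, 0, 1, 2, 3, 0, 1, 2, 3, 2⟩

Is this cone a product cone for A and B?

Answer: NOT A VALID PRODUCT — |P|=13 ≠ |A|·|B|=12

Work:
|A|·|B| = 3·4 = 12;  |P| = 13
  → cardinalities differ; no bijection possible.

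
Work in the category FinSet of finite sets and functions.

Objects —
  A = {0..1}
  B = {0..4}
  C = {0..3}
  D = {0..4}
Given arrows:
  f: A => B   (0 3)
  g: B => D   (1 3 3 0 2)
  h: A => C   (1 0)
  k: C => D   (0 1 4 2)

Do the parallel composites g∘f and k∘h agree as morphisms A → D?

Path 1 = f;g:
  0 f=>0 g=>1
  1 f=>3 g=>0
  ⟦path⟧₁ = (1 0)
Path 2 = h;k:
  0 h=>1 k=>1
  1 h=>0 k=>0
  ⟦path⟧₂ = (1 0)
Equal? YES — commutes

Answer: COMMUTES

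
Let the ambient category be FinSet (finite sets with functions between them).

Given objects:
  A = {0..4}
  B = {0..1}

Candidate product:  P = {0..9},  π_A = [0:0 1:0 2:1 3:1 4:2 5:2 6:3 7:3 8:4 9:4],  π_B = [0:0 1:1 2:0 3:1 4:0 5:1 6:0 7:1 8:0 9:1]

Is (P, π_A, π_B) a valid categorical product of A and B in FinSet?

Answer: VALID PRODUCT

Derivation:
|A|·|B| = 5·2 = 10;  |P| = 10
Check the pairing map k ↦ (π_A(k), π_B(k)):
  0 : (0,0)
  1 : (0,1)
  2 : (1,0)
  3 : (1,1)
  4 : (2,0)
  5 : (2,1)
  6 : (3,0)
  7 : (3,1)
  8 : (4,0)
  9 : (4,1)
distinct pairs in image: 10 / 10 needed
  → bijection onto A×B; projections well-typed.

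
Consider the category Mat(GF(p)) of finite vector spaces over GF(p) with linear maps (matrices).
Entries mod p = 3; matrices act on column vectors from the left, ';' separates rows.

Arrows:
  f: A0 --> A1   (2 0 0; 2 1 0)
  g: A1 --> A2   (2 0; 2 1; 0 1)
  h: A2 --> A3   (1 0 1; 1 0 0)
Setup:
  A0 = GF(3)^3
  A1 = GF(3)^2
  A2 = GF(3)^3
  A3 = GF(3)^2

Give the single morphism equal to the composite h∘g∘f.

Answer: (0 1 0; 1 0 0)

Derivation:
  e0=[1,0,0] f-->[2,2] g-->[1,0,2] h-->[0,1]
  e1=[0,1,0] f-->[0,1] g-->[0,1,1] h-->[1,0]
  e2=[0,0,1] f-->[0,0] g-->[0,0,0] h-->[0,0]
composite: (0 1 0; 1 0 0)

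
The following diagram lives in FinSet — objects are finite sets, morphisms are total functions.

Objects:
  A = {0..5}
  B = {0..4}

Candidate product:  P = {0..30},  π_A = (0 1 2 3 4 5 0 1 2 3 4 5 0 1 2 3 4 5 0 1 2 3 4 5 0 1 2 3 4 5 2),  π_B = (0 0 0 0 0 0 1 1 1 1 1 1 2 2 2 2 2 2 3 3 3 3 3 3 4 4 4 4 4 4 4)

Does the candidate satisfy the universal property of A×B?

|A|·|B| = 6·5 = 30;  |P| = 31
  → cardinalities differ; no bijection possible.

Answer: NOT A VALID PRODUCT — |P|=31 ≠ |A|·|B|=30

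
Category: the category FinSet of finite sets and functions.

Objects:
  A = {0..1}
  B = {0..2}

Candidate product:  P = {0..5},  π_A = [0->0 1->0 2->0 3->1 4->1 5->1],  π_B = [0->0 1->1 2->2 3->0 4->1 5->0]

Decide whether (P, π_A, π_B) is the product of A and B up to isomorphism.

|A|·|B| = 2·3 = 6;  |P| = 6
Check the pairing map k ↦ (π_A(k), π_B(k)):
  0 -> (0,0)
  1 -> (0,1)
  2 -> (0,2)
  3 -> (1,0)
  4 -> (1,1)
  5 -> (1,0)  ✗ repeats pair of k=3
distinct pairs in image: 5 / 6 needed
  → (1,0) hit at k=3 and k=5

Answer: NOT A VALID PRODUCT — duplicate pair at indices 3,5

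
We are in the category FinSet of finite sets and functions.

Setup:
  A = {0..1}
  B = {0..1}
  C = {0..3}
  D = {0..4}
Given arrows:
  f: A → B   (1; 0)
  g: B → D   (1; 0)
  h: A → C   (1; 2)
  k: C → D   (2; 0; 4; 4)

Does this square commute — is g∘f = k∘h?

Path 1 = f;g:
  0 f→1 g→0
  1 f→0 g→1
  composite₁ = (0; 1)
Path 2 = h;k:
  0 h→1 k→0
  1 h→2 k→4
  composite₂ = (0; 4)
Equal? NO — does not commute

Answer: DOES NOT COMMUTE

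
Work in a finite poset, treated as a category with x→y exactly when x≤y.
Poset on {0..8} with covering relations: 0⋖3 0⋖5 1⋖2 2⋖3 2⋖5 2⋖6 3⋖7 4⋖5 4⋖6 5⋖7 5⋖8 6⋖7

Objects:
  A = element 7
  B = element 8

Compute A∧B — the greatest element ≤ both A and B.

Answer: A∧B = 5

Trace:
Common predecessors of 7,8: {0,1,2,4,5}
  0 ≤ 5
  1 ≤ 5
  2 ≤ 5
  4 ≤ 5
  5 ≤ 5
glb = 5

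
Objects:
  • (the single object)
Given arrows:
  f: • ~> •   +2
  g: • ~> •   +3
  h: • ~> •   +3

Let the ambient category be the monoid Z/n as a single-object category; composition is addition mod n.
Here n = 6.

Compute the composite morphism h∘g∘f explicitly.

  0 +2≡2 +3≡5 +3≡2  (mod 6)
⟦path⟧: +2

Answer: +2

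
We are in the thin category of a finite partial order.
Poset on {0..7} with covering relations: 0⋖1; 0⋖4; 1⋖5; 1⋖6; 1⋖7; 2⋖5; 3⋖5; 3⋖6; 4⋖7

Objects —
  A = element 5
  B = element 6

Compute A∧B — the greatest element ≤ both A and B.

Answer: NO MEET EXISTS

Trace:
Lower bounds of A=5 and B=6: {0,1,3}
  maximal lower bounds 1 and 3 are incomparable: neither 1≤3 nor 3≤1
→ no greatest lower bound exists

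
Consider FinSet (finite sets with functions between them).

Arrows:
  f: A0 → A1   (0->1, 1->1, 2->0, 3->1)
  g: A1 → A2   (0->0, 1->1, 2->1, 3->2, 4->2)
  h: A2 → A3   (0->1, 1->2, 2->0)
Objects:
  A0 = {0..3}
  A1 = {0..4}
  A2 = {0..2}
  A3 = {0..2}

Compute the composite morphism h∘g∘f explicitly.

Answer: (0->2, 1->2, 2->1, 3->2)

Derivation:
  0 f→1 g→1 h→2
  1 f→1 g→1 h→2
  2 f→0 g→0 h→1
  3 f→1 g→1 h→2
composite: (0->2, 1->2, 2->1, 3->2)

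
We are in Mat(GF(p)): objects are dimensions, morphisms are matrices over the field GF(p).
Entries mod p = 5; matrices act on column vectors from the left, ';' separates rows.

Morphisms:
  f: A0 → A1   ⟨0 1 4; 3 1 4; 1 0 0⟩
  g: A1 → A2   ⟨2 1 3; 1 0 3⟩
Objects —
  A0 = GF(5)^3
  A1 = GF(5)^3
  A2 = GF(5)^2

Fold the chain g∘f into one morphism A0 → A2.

  e0=⟨1,0,0⟩ f→⟨0,3,1⟩ g→⟨1,3⟩
  e1=⟨0,1,0⟩ f→⟨1,1,0⟩ g→⟨3,1⟩
  e2=⟨0,0,1⟩ f→⟨4,4,0⟩ g→⟨2,4⟩
⟦path⟧: ⟨1 3 2; 3 1 4⟩

Answer: ⟨1 3 2; 3 1 4⟩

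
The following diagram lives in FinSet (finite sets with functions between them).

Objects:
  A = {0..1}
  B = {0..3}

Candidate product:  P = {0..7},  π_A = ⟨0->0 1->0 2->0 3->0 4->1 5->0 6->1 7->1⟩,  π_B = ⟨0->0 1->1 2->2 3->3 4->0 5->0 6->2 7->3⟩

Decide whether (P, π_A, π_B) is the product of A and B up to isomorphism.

Answer: NOT A VALID PRODUCT — duplicate pair at indices 0,5

Work:
|A|·|B| = 2·4 = 8;  |P| = 8
Check the pairing map k ↦ (π_A(k), π_B(k)):
  0 -> (0,0)
  1 -> (0,1)
  2 -> (0,2)
  3 -> (0,3)
  4 -> (1,0)
  5 -> (0,0)  ✗ repeats pair of k=0
  6 -> (1,2)
  7 -> (1,3)
distinct pairs in image: 7 / 8 needed
  → (0,0) hit at k=0 and k=5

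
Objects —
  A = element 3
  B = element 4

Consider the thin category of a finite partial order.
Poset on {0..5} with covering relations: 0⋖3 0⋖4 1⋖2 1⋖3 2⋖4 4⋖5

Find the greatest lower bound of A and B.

Answer: NO MEET EXISTS

Work:
Common predecessors of 3,4: {0,1}
  maximal lower bounds 0 and 1 are incomparable: neither 0<=1 nor 1<=0
→ no greatest lower bound exists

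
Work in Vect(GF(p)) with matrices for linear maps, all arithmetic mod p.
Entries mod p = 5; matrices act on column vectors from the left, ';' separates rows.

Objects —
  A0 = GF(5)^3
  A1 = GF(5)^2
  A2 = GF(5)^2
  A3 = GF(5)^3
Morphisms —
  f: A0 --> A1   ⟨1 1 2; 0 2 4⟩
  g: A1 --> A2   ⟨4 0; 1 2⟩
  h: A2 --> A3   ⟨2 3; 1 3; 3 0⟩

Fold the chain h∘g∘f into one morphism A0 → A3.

Answer: ⟨1 3 1; 2 4 3; 2 2 4⟩

Work:
  e0=(1,0,0) f-->(1,0) g-->(4,1) h-->(1,2,2)
  e1=(0,1,0) f-->(1,2) g-->(4,0) h-->(3,4,2)
  e2=(0,0,1) f-->(2,4) g-->(3,0) h-->(1,3,4)
result: ⟨1 3 1; 2 4 3; 2 2 4⟩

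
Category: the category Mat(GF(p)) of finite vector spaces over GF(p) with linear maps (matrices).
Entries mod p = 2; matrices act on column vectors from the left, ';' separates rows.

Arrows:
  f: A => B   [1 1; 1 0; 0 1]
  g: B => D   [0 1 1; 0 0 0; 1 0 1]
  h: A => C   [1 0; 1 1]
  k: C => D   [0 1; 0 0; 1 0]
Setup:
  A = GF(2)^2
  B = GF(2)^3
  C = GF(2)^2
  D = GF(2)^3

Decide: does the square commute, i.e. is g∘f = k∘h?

Path 1 = f;g:
  e0=(1,0) f=>(1,1,0) g=>(1,0,1)
  e1=(0,1) f=>(1,0,1) g=>(1,0,0)
  result₁ = [1 1; 0 0; 1 0]
Path 2 = h;k:
  e0=(1,0) h=>(1,1) k=>(1,0,1)
  e1=(0,1) h=>(0,1) k=>(1,0,0)
  result₂ = [1 1; 0 0; 1 0]
Equal? YES — commutes

Answer: COMMUTES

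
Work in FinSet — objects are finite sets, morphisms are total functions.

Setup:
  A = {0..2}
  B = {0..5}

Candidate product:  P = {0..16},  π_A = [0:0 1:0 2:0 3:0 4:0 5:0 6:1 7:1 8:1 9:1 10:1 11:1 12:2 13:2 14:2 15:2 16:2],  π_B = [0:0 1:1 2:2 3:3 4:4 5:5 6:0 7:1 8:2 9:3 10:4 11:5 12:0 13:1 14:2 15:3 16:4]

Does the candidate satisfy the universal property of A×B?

Answer: NOT A VALID PRODUCT — |P|=17 ≠ |A|·|B|=18

Derivation:
|A|·|B| = 3·6 = 18;  |P| = 17
  → cardinalities differ; no bijection possible.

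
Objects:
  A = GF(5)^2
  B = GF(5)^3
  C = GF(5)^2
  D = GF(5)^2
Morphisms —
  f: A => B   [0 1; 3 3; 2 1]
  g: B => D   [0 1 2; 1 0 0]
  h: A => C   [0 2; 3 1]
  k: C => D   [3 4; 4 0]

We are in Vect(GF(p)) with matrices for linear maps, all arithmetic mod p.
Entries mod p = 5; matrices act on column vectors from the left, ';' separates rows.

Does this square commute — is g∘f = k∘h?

Along f;g (path 1):
  e0=[1,0] f=>[0,3,2] g=>[2,0]
  e1=[0,1] f=>[1,3,1] g=>[0,1]
  composite₁ = [2 0; 0 1]
Along h;k (path 2):
  e0=[1,0] h=>[0,3] k=>[2,0]
  e1=[0,1] h=>[2,1] k=>[0,3]
  composite₂ = [2 0; 0 3]
Equal? NO — does not commute

Answer: DOES NOT COMMUTE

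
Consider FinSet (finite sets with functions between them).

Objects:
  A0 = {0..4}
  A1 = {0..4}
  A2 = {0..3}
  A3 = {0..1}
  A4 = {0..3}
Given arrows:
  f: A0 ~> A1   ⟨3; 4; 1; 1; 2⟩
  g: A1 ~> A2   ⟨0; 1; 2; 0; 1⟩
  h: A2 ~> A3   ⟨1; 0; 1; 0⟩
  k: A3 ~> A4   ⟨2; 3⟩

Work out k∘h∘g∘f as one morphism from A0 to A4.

  0 f~>3 g~>0 h~>1 k~>3
  1 f~>4 g~>1 h~>0 k~>2
  2 f~>1 g~>1 h~>0 k~>2
  3 f~>1 g~>1 h~>0 k~>2
  4 f~>2 g~>2 h~>1 k~>3
composite: ⟨3; 2; 2; 2; 3⟩

Answer: ⟨3; 2; 2; 2; 3⟩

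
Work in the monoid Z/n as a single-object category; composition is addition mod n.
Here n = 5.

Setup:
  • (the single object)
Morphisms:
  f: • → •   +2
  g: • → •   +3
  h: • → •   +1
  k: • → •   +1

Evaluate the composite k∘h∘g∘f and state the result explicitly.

  0 +2≡2 +3≡0 +1≡1 +1≡2  (mod 5)
result: +2

Answer: +2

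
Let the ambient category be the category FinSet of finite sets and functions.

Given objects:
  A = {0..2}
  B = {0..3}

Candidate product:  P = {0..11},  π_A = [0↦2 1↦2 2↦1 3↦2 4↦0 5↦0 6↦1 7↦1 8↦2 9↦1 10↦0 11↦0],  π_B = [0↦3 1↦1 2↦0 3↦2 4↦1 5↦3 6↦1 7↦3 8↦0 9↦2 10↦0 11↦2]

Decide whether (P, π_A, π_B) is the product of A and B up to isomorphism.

Answer: VALID PRODUCT

Derivation:
|A|·|B| = 3·4 = 12;  |P| = 12
Check the pairing map k ↦ (π_A(k), π_B(k)):
  0 ↦ (2,3)
  1 ↦ (2,1)
  2 ↦ (1,0)
  3 ↦ (2,2)
  4 ↦ (0,1)
  5 ↦ (0,3)
  6 ↦ (1,1)
  7 ↦ (1,3)
  8 ↦ (2,0)
  9 ↦ (1,2)
  10 ↦ (0,0)
  11 ↦ (0,2)
distinct pairs in image: 12 / 12 needed
  → bijection onto A×B; projections well-typed.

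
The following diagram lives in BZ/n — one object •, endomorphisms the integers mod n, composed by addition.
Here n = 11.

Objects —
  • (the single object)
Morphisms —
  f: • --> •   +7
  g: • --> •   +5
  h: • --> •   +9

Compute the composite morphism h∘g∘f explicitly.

Answer: +10

Work:
  0 +7≡7 +5≡1 +9≡10  (mod 11)
composite: +10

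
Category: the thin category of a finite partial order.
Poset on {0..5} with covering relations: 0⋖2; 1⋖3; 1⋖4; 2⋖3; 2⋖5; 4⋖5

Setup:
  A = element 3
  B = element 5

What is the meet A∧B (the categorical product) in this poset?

Answer: NO MEET EXISTS

Work:
Lower bounds of A=3 and B=5: {0,1,2}
  maximal lower bounds 1 and 2 are incomparable: neither 1<=2 nor 2<=1
→ no greatest lower bound exists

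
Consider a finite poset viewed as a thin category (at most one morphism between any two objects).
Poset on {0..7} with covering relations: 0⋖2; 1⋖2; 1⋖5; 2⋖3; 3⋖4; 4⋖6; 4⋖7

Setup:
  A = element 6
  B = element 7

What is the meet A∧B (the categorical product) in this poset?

Lower bounds of A=6 and B=7: {0,1,2,3,4}
  0 ≤ 4
  1 ≤ 4
  2 ≤ 4
  3 ≤ 4
  4 ≤ 4
glb = 4

Answer: A∧B = 4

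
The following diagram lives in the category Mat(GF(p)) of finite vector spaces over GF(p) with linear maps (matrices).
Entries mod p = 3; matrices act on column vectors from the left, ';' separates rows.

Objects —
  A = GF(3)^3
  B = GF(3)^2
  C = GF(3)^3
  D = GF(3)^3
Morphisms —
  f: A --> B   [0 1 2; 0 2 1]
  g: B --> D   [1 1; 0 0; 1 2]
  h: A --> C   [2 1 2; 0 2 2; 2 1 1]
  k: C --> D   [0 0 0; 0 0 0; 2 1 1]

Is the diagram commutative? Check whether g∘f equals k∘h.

Answer: COMMUTES

Trace:
1) trace f;g:
  e0=(1,0,0) f-->(0,0) g-->(0,0,0)
  e1=(0,1,0) f-->(1,2) g-->(0,0,2)
  e2=(0,0,1) f-->(2,1) g-->(0,0,1)
  result₁ = [0 0 0; 0 0 0; 0 2 1]
2) trace h;k:
  e0=(1,0,0) h-->(2,0,2) k-->(0,0,0)
  e1=(0,1,0) h-->(1,2,1) k-->(0,0,2)
  e2=(0,0,1) h-->(2,2,1) k-->(0,0,1)
  result₂ = [0 0 0; 0 0 0; 0 2 1]
Equal? equal; square commutes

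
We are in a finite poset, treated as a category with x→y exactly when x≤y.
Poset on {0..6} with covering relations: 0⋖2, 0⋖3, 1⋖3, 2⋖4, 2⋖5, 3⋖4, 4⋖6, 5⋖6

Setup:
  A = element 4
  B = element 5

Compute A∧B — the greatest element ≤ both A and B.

{x : x⊑A ∧ x⊑B} = {0,2}  (A=4, B=5)
  0 ⊑ 2
  2 ⊑ 2
glb = 2

Answer: A∧B = 2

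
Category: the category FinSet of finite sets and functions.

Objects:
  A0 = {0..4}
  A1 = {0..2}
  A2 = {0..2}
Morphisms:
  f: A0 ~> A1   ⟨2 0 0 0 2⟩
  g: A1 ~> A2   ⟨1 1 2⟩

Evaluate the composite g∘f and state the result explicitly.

  0 f~>2 g~>2
  1 f~>0 g~>1
  2 f~>0 g~>1
  3 f~>0 g~>1
  4 f~>2 g~>2
result: ⟨2 1 1 1 2⟩

Answer: ⟨2 1 1 1 2⟩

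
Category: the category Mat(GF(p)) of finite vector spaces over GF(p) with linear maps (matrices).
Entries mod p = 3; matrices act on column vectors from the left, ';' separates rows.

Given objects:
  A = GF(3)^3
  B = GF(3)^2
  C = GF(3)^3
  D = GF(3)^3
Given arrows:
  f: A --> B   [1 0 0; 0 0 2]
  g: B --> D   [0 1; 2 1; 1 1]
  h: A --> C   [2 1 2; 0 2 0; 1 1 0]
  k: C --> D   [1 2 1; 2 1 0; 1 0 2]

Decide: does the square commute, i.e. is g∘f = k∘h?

Along f;g (path 1):
  e0=(1,0,0) f-->(1,0) g-->(0,2,1)
  e1=(0,1,0) f-->(0,0) g-->(0,0,0)
  e2=(0,0,1) f-->(0,2) g-->(2,2,2)
  ⟦path⟧₁ = [0 0 2; 2 0 2; 1 0 2]
Along h;k (path 2):
  e0=(1,0,0) h-->(2,0,1) k-->(0,1,1)
  e1=(0,1,0) h-->(1,2,1) k-->(0,1,0)
  e2=(0,0,1) h-->(2,0,0) k-->(2,1,2)
  ⟦path⟧₂ = [0 0 2; 1 1 1; 1 0 2]
Equal? differ; not commutative

Answer: DOES NOT COMMUTE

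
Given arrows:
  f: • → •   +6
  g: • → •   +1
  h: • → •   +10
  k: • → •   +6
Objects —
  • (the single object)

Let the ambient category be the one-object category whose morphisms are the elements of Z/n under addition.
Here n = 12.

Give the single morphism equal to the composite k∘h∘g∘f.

Answer: +11

Work:
  0 +6≡6 +1≡7 +10≡5 +6≡11  (mod 12)
⟦path⟧: +11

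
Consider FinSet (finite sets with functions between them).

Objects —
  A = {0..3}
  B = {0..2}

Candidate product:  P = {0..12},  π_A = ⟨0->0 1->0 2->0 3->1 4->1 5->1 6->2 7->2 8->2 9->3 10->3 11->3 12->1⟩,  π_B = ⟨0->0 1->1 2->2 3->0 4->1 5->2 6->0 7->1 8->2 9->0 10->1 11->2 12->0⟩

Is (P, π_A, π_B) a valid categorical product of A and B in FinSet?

Answer: NOT A VALID PRODUCT — |P|=13 ≠ |A|·|B|=12

Work:
|A|·|B| = 4·3 = 12;  |P| = 13
  → cardinalities differ; no bijection possible.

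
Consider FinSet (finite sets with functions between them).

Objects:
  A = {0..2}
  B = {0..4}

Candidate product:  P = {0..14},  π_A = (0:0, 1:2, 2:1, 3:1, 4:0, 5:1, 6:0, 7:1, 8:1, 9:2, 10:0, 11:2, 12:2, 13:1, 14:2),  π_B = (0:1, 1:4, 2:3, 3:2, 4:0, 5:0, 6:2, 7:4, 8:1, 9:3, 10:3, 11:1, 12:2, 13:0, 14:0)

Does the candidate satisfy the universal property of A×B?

|A|·|B| = 3·5 = 15;  |P| = 15
Check the pairing map k ↦ (π_A(k), π_B(k)):
  0 : (0,1)
  1 : (2,4)
  2 : (1,3)
  3 : (1,2)
  4 : (0,0)
  5 : (1,0)
  6 : (0,2)
  7 : (1,4)
  8 : (1,1)
  9 : (2,3)
  10 : (0,3)
  11 : (2,1)
  12 : (2,2)
  13 : (1,0)  ✗ repeats pair of k=5
  14 : (2,0)
distinct pairs in image: 14 / 15 needed
  → (1,0) hit at k=5 and k=13

Answer: NOT A VALID PRODUCT — duplicate pair at indices 13,5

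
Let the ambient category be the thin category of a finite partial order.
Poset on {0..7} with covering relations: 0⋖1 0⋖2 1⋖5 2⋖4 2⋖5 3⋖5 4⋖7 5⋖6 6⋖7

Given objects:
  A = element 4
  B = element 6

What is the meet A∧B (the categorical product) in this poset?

Answer: A∧B = 2

Derivation:
{x : x⊑A ∧ x⊑B} = {0,2}  (A=4, B=6)
  0 ⊑ 2
  2 ⊑ 2
glb = 2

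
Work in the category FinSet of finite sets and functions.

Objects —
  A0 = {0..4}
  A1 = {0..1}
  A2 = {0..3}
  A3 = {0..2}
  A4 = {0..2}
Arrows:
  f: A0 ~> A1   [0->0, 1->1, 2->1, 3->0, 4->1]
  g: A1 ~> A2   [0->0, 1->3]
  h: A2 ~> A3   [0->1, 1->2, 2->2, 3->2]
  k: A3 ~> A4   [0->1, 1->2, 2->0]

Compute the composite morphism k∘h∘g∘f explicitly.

  0 f~>0 g~>0 h~>1 k~>2
  1 f~>1 g~>3 h~>2 k~>0
  2 f~>1 g~>3 h~>2 k~>0
  3 f~>0 g~>0 h~>1 k~>2
  4 f~>1 g~>3 h~>2 k~>0
composite: [0->2, 1->0, 2->0, 3->2, 4->0]

Answer: [0->2, 1->0, 2->0, 3->2, 4->0]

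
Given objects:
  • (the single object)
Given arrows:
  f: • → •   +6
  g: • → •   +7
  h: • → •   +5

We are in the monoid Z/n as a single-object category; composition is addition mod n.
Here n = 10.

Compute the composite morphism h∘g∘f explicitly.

Answer: +8

Trace:
  0 +6≡6 +7≡3 +5≡8  (mod 10)
⟦path⟧: +8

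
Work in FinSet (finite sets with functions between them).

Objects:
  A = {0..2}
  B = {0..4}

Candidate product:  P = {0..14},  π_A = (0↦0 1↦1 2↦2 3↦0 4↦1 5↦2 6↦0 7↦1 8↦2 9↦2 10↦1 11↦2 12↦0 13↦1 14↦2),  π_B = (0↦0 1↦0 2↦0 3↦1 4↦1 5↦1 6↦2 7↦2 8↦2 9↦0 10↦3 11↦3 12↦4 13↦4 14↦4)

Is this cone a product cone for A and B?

Answer: NOT A VALID PRODUCT — duplicate pair at indices 2,9

Trace:
|A|·|B| = 3·5 = 15;  |P| = 15
Check the pairing map k ↦ (π_A(k), π_B(k)):
  0 ↦ (0,0)
  1 ↦ (1,0)
  2 ↦ (2,0)
  3 ↦ (0,1)
  4 ↦ (1,1)
  5 ↦ (2,1)
  6 ↦ (0,2)
  7 ↦ (1,2)
  8 ↦ (2,2)
  9 ↦ (2,0)  ✗ repeats pair of k=2
  10 ↦ (1,3)
  11 ↦ (2,3)
  12 ↦ (0,4)
  13 ↦ (1,4)
  14 ↦ (2,4)
distinct pairs in image: 14 / 15 needed
  → (2,0) hit at k=2 and k=9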